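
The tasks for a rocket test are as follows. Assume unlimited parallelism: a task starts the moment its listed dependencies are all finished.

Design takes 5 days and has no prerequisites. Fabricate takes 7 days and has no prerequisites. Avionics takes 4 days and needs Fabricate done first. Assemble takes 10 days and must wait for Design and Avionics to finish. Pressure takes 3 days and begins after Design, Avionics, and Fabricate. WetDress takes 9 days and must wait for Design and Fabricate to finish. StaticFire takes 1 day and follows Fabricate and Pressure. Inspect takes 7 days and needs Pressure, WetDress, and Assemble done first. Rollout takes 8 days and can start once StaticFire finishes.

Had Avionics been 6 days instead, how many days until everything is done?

Critical path before the change: Fabricate→Avionics→Assemble→Inspect = 7+4+10+7 = 28 giving 28 days.
Since Avionics is critical, the +2 change carries straight to that chain (now 30 days).
That remains the longest chain; total 30 days.

30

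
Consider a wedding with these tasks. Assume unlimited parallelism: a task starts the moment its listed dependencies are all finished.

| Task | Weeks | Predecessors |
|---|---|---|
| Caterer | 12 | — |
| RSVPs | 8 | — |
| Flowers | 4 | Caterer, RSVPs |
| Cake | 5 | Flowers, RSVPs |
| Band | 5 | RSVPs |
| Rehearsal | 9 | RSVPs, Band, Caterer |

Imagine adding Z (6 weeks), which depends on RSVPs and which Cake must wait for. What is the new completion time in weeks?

Originally the project takes 22 weeks.
With Z inserted, Cake now waits for max(Flowers, RSVPs, Z).
New critical path: RSVPs→Band→Rehearsal = 8+5+9 = 22 ⇒ 22 weeks.

22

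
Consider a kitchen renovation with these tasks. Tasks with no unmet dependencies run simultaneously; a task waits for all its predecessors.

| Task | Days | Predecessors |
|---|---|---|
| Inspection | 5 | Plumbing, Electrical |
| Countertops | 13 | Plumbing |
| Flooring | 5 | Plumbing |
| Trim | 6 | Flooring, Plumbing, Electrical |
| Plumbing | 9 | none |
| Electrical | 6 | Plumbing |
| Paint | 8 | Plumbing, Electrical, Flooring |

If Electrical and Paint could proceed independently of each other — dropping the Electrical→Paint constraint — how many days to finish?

With the dependency in place, Plumbing→Electrical→Paint = 9+6+8 = 23 sets the finish at 23 days.
Without Electrical→Paint, Paint's earliest start moves from 15 to 14.
New critical path: Plumbing→Flooring→Paint = 9+5+8 = 22 ⇒ 22 days.

22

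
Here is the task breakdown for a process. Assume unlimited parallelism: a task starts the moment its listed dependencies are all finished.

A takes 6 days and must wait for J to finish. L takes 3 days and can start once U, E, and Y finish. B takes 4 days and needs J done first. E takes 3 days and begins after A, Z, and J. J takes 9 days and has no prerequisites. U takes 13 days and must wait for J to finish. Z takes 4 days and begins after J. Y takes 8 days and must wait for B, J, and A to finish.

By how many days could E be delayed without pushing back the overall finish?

5

J→A→Y→L = 9+6+8+3 = 26 sets the makespan at 26 days.
Longest path through E: 21 days (earliest finish 18, latest finish 23).
Slack of E = 20 − 15 = 5 days.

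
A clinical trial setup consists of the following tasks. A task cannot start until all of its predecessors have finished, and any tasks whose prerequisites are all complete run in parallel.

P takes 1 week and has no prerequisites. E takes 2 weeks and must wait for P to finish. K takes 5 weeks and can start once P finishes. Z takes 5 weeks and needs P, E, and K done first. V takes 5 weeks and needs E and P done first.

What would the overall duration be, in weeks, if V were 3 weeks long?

11

As given, the longest chain is P→K→Z = 1+5+5 = 11, so the finish is 11 weeks.
V is off the critical path — its longest chain is 8 weeks, giving 3 of slack.
That remains the longest chain; total 11 weeks.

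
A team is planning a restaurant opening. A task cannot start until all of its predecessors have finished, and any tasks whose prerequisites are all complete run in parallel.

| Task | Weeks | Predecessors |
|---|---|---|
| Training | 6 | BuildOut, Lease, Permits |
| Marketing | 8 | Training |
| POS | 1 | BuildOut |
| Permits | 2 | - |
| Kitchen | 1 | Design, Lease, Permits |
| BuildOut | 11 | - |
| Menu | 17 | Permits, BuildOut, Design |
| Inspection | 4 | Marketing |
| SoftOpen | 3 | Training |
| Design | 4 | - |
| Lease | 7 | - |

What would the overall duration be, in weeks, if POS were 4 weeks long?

Actual critical path: BuildOut→Training→Marketing→Inspection = 11+6+8+4 = 29 ⇒ 29 weeks.
POS has 17 weeks of float (longest path through it is 12).
No other chain overtakes it, so the finish is 29 weeks.

29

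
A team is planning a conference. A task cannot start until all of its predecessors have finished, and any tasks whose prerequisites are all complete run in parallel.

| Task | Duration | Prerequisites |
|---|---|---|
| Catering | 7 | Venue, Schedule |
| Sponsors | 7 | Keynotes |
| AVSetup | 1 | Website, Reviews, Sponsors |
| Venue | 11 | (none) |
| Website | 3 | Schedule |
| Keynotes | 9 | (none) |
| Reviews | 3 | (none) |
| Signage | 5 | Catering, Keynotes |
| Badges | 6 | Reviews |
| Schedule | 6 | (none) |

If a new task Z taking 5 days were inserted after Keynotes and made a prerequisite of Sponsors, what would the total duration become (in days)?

Originally the project takes 23 days.
With Z inserted, Sponsors now waits for max(Keynotes, Z).
New critical path: Venue→Catering→Signage = 11+7+5 = 23 ⇒ 23 days.

23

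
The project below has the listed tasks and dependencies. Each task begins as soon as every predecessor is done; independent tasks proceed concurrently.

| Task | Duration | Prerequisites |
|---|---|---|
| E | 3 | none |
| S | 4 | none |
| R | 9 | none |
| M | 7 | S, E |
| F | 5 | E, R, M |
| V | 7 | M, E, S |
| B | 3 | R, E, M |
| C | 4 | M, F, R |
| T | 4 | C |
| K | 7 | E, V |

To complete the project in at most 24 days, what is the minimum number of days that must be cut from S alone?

Current finish: 25 days; target: 24.
S is on every critical path, so each day cut from S cuts the finish by one (this holds down to a finish of 24).
Need 25 − 24 = 1 day off S → S becomes 3 days, finish becomes 24.

1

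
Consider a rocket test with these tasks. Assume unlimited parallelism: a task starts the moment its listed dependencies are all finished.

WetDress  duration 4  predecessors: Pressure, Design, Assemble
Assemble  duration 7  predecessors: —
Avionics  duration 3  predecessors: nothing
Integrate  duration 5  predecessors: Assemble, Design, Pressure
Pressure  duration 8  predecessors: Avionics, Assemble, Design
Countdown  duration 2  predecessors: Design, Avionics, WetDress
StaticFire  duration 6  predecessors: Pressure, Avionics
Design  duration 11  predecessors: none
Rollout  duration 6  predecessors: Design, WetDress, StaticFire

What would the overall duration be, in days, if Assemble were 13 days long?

Baseline: Design→Pressure→StaticFire→Rollout = 11+8+6+6 = 31 → 31 days.
The longest path through Assemble is only 27 days, so Assemble has float 4.
Now Assemble→Pressure→StaticFire→Rollout = 13+8+6+6 = 33 is longest, so the finish becomes 33 days.

33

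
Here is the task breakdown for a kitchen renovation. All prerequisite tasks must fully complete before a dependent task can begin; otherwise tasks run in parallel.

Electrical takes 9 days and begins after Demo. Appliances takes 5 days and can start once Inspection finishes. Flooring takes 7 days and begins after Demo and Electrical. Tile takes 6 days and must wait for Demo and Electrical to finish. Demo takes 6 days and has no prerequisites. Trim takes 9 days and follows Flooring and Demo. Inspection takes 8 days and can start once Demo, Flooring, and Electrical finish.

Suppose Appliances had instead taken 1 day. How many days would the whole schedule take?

31

Actual critical path: Demo→Electrical→Flooring→Inspection→Appliances = 6+9+7+8+5 = 35 ⇒ 35 days.
Appliances is on the critical path; changing it to 1 makes that path 31 days.
That remains the longest chain; total 31 days.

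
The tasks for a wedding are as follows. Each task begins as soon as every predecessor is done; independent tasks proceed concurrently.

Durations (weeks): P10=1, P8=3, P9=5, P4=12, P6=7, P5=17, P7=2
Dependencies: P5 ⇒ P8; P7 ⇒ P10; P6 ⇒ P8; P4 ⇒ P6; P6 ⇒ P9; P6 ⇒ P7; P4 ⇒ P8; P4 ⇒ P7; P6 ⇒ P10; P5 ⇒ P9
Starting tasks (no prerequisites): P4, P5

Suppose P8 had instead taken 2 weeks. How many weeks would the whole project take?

The binding path is P4→P6→P9 = 12+7+5 = 24; finish at 24 weeks.
The longest path through P8 is only 22 weeks, so P8 has float 2.
The critical path is still P4→P6→P9; finish is now 24 weeks.

24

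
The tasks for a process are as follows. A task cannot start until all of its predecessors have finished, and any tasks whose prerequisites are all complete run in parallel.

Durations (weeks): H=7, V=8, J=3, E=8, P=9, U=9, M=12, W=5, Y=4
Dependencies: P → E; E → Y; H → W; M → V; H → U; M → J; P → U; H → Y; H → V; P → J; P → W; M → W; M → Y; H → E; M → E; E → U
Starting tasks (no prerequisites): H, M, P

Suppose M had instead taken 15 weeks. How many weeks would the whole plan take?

32

As given, the longest chain is M→E→U = 12+8+9 = 29, so the finish is 29 weeks.
M is on the critical path; changing it to 15 makes that path 32 weeks.
The critical path is still M→E→U; finish is now 32 weeks.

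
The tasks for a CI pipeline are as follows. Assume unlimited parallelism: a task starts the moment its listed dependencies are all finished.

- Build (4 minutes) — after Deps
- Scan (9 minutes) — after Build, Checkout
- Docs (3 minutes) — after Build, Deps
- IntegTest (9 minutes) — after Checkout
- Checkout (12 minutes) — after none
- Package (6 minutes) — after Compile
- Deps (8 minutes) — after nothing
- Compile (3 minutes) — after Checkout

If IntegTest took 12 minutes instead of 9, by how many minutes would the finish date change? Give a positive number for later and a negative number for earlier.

3

As given, the longest chain is Checkout→IntegTest = 12+9 = 21, so the finish is 21 minutes.
IntegTest is on the critical path; changing it to 12 makes that path 24 minutes.
That remains the longest chain; total 24 minutes.
Change in finish: 24 − 21 = +3 minutes.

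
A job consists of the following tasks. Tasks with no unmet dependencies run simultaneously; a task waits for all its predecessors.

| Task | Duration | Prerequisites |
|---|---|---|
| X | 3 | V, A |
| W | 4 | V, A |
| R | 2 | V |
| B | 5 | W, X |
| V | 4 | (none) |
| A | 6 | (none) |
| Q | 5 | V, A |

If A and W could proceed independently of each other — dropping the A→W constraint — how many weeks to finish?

With the dependency in place, A→W→B = 6+4+5 = 15 sets the finish at 15 weeks.
Without A→W, W's earliest start moves from 6 to 4.
After: A→X→B = 6+3+5 = 14 → 14 weeks.

14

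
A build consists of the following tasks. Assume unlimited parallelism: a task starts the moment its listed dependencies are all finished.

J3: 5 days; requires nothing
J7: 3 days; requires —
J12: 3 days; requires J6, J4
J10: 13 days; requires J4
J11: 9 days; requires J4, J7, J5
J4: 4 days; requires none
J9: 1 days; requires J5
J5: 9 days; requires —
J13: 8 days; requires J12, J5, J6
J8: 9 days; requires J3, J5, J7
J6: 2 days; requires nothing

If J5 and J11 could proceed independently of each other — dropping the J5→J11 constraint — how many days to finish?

Original critical path: J5→J8 = 9+9 = 18 ⇒ 18 days.
Without J5→J11, J11's earliest start moves from 9 to 4.
After: J5→J8 = 9+9 = 18 → 18 days.

18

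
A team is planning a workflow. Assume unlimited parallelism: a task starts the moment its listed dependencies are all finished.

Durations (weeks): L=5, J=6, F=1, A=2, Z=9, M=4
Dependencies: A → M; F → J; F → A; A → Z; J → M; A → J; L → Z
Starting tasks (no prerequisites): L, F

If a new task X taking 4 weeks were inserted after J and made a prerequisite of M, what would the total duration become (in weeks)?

17

Originally the project takes 14 weeks.
With X inserted, M now waits for max(A, J, X).
New critical path: F→A→J→X→M = 1+2+6+4+4 = 17 ⇒ 17 weeks.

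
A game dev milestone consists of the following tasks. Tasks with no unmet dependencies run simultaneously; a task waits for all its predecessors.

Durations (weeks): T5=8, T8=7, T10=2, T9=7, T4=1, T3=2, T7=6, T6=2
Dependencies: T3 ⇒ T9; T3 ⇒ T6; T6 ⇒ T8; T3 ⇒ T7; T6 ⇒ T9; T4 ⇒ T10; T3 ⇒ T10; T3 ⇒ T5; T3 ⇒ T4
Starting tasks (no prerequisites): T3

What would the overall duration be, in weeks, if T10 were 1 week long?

Critical path before the change: T3→T6→T8 = 2+2+7 = 11 giving 11 weeks.
T10 has 6 weeks of float (longest path through it is 5).
No other chain overtakes it, so the finish is 11 weeks.

11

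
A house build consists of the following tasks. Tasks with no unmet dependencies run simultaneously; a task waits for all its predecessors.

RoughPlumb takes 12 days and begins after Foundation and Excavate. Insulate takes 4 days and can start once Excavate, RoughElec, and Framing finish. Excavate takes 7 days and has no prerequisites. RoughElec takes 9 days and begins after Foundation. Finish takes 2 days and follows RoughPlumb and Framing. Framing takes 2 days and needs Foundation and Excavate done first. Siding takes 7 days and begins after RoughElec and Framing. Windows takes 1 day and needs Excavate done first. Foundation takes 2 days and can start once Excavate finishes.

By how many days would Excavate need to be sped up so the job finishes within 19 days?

6

Current finish: 25 days; target: 19.
Excavate is on every critical path, so each day cut from Excavate cuts the finish by one (this holds down to a finish of 19).
Need 25 − 19 = 6 days off Excavate → Excavate becomes 1 day, finish becomes 19.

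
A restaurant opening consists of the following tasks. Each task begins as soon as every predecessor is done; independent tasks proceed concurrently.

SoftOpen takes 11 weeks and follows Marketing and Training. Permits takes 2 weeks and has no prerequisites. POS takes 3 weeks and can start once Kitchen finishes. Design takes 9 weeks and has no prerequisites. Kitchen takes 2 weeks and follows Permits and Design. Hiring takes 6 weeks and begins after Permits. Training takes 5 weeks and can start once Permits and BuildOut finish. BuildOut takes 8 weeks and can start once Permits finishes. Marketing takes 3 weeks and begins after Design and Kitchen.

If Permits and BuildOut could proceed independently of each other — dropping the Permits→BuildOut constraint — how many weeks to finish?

Before: longest chain Permits→BuildOut→Training→SoftOpen = 2+8+5+11 = 26, finish 26.
Without Permits→BuildOut, BuildOut's earliest start moves from 2 to 0.
After: Design→Kitchen→Marketing→SoftOpen = 9+2+3+11 = 25 → 25 weeks.

25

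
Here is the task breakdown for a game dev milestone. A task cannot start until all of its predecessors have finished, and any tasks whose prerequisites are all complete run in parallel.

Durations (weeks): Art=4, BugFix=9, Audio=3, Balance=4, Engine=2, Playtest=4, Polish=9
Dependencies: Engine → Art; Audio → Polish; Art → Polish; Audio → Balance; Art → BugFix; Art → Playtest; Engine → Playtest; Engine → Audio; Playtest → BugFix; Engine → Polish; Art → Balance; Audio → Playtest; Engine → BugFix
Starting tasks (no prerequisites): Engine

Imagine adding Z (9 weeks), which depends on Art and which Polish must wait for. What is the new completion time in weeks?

Originally the job takes 19 weeks.
With Z inserted, Polish now waits for max(Engine, Audio, Art, Z).
New critical path: Engine→Art→Z→Polish = 2+4+9+9 = 24 ⇒ 24 weeks.

24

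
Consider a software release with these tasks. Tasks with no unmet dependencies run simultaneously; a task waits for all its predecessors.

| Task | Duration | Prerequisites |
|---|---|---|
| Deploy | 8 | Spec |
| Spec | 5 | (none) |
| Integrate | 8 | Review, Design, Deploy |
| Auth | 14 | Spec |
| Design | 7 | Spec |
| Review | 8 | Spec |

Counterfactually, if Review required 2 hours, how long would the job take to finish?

21

Actual critical path: Spec→Review→Integrate = 5+8+8 = 21 ⇒ 21 hours.
Since Review is critical, the -6 change carries straight to that chain (now 15 hours).
New critical path: Spec→Deploy→Integrate = 5+8+8 = 21 ⇒ 21 hours.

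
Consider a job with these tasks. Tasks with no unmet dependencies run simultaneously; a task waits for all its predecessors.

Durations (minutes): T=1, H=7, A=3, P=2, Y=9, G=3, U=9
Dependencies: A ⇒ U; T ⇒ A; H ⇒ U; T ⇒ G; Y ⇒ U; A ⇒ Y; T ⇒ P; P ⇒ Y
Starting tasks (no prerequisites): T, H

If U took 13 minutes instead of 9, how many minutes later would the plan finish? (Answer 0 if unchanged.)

The binding path is T→A→Y→U = 1+3+9+9 = 22; finish at 22 minutes.
U is on the critical path; changing it to 13 makes that path 26 minutes.
That remains the longest chain; total 26 minutes.
Change in finish: 26 − 22 = +4 minutes.

4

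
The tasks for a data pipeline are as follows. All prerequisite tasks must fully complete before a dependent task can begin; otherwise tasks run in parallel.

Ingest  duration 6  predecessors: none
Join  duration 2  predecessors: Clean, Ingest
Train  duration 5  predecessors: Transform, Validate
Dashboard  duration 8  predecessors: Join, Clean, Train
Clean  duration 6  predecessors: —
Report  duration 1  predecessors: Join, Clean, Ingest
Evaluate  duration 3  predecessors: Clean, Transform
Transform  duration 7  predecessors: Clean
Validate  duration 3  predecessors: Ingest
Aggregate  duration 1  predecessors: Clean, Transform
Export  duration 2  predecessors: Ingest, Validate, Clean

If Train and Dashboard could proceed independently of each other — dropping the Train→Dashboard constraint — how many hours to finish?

18

With the dependency in place, Clean→Transform→Train→Dashboard = 6+7+5+8 = 26 sets the finish at 26 hours.
Without Train→Dashboard, Dashboard's earliest start moves from 18 to 8.
New critical path: Clean→Transform→Train = 6+7+5 = 18 ⇒ 18 hours.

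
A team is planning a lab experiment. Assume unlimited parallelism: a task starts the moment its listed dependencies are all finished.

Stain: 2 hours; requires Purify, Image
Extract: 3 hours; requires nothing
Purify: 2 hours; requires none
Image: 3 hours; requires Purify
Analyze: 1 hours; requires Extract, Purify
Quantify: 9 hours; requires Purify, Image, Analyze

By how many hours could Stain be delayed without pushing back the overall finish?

7

Critical path: Purify→Image→Quantify = 2+3+9 = 14, so the finish is 14 hours.
Stain finishes as early as 7 and must finish by 14.
Float = 14 − 7 = 7.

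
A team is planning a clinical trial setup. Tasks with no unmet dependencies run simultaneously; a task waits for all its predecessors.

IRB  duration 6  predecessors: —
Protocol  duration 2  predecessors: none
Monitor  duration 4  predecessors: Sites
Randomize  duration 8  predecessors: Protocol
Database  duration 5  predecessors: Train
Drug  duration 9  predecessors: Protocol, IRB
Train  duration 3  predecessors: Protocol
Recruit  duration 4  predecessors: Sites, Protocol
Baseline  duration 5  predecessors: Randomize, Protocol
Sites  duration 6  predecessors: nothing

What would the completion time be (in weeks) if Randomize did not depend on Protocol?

15

Before: longest chain Protocol→Randomize→Baseline = 2+8+5 = 15, finish 15.
Without Protocol→Randomize, Randomize's earliest start moves from 2 to 0.
After: IRB→Drug = 6+9 = 15 → 15 weeks.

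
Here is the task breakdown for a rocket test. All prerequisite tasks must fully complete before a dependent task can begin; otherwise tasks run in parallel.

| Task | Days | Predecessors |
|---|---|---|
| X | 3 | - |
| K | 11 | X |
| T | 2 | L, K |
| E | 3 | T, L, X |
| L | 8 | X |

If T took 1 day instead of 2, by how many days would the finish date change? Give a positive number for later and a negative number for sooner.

-1

As given, the longest chain is X→K→T→E = 3+11+2+3 = 19, so the finish is 19 days.
T is on the critical path; changing it to 1 makes that path 18 days.
That remains the longest chain; total 18 days.
Change in finish: 18 − 19 = -1 days.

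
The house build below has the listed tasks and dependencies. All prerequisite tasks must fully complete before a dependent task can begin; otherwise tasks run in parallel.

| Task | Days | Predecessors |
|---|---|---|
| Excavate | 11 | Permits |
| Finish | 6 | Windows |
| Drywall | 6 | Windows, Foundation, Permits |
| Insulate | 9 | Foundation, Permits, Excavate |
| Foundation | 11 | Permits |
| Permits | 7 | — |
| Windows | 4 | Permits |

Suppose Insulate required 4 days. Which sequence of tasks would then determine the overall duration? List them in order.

Permits, Foundation, Drywall

The binding path is Permits→Excavate→Insulate = 7+11+9 = 27; finish at 27 days.
Insulate lies on that path, so at 4 days the path becomes 22 days.
The binding chain switches to Permits→Foundation→Drywall = 7+11+6 = 24; finish 24 days.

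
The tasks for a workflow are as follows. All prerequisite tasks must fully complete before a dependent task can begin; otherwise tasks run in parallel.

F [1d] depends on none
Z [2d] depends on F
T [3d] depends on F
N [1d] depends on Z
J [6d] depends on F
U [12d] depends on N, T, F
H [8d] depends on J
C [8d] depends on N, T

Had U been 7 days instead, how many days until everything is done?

15

The binding path is F→Z→N→U = 1+2+1+12 = 16; finish at 16 days.
Since U is critical, the -5 change carries straight to that chain (now 11 days).
New critical path: F→J→H = 1+6+8 = 15 ⇒ 15 days.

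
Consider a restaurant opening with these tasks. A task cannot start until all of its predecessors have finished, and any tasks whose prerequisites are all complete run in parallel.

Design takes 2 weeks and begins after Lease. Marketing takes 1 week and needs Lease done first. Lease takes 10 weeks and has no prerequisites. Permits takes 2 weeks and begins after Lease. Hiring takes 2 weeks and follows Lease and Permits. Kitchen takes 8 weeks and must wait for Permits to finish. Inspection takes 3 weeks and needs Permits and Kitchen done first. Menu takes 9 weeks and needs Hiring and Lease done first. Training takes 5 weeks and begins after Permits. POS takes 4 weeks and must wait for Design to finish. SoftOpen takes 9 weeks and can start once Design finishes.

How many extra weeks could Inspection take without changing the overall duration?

0

Lease→Permits→Kitchen→Inspection = 10+2+8+3 = 23 sets the makespan at 23 weeks.
The longest chain containing Inspection totals 23 weeks.
Slack of Inspection = 20 − 20 = 0 weeks.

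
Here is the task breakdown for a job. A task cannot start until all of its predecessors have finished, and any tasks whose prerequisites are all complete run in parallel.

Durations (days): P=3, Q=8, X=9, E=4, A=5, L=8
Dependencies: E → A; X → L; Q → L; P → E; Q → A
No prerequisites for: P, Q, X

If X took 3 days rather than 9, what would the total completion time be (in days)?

16

Baseline: X→L = 9+8 = 17 → 17 days.
X lies on that path, so at 3 days the path becomes 11 days.
The binding chain switches to Q→L = 8+8 = 16; finish 16 days.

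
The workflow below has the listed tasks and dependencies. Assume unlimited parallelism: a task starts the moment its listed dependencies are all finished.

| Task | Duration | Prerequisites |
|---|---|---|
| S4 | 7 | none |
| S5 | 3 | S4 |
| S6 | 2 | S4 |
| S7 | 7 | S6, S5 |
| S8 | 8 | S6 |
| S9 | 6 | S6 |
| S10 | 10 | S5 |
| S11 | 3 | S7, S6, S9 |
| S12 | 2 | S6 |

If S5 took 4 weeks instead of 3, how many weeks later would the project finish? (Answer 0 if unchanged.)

1

Baseline: S4→S5→S7→S11 = 7+3+7+3 = 20 → 20 weeks.
Since S5 is critical, the +1 change carries straight to that chain (now 21 weeks).
The critical path is still S4→S5→S7→S11; finish is now 21 weeks.
Change in finish: 21 − 20 = +1 weeks.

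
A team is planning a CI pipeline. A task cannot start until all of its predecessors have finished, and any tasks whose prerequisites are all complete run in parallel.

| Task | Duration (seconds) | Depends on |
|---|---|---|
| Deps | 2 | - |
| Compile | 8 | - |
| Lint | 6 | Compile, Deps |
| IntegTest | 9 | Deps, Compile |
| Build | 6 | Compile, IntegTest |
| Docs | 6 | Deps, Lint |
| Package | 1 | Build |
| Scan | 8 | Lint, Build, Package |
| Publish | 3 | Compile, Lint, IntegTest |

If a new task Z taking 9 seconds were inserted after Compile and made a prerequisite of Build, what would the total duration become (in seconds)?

32

Originally the schedule takes 32 seconds.
With Z inserted, Build now waits for max(Compile, IntegTest, Z).
New critical path: Compile→Z→Build→Package→Scan = 8+9+6+1+8 = 32 ⇒ 32 seconds.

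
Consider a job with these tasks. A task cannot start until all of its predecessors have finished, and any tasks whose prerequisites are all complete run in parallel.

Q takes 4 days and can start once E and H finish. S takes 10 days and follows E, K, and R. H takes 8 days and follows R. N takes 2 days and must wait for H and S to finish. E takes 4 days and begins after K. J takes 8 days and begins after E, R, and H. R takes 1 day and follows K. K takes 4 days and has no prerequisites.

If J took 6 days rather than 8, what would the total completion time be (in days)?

Actual critical path: K→R→H→J = 4+1+8+8 = 21 ⇒ 21 days.
Since J is critical, the -2 change carries straight to that chain (now 19 days).
The binding chain switches to K→E→S→N = 4+4+10+2 = 20; finish 20 days.

20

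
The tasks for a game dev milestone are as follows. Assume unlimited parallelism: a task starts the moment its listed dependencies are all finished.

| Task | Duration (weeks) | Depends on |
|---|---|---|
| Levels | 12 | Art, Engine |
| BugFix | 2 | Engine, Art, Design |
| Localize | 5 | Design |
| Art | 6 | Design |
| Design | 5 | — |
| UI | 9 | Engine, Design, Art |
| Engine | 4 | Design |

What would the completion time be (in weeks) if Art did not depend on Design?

Original critical path: Design→Art→Levels = 5+6+12 = 23 ⇒ 23 weeks.
Without Design→Art, Art's earliest start moves from 5 to 0.
After: Design→Engine→Levels = 5+4+12 = 21 → 21 weeks.

21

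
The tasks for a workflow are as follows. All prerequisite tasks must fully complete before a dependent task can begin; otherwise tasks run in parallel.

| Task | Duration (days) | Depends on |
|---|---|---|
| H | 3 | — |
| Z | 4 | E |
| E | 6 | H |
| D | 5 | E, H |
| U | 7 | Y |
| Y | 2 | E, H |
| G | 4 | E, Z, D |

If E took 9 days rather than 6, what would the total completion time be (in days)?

Baseline: H→E→Y→U = 3+6+2+7 = 18 → 18 days.
E is on the critical path; changing it to 9 makes that path 21 days.
The critical path is still H→E→Y→U; finish is now 21 days.

21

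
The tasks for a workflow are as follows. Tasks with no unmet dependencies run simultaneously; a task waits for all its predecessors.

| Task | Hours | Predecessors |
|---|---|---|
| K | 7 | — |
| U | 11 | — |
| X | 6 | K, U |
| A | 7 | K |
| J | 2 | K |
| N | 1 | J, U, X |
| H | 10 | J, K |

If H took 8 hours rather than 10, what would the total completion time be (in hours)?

Actual critical path: K→J→H = 7+2+10 = 19 ⇒ 19 hours.
H is on the critical path; changing it to 8 makes that path 17 hours.
The binding chain switches to U→X→N = 11+6+1 = 18; finish 18 hours.

18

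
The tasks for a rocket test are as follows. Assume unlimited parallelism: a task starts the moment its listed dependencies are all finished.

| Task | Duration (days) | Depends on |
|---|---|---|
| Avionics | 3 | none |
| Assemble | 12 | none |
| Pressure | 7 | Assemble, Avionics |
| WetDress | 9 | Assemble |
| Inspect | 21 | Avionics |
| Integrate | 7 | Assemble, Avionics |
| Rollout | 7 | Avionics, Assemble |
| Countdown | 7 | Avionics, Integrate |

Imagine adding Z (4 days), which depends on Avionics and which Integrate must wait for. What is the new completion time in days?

Originally the project takes 26 days.
With Z inserted, Integrate now waits for max(Assemble, Avionics, Z).
New critical path: Assemble→Integrate→Countdown = 12+7+7 = 26 ⇒ 26 days.

26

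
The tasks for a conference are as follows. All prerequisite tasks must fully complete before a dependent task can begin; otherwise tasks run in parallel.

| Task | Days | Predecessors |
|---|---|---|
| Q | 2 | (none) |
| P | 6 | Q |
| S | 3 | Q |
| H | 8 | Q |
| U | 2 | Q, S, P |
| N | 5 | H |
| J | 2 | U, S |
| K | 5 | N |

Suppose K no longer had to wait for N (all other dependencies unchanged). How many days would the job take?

15

Before: longest chain Q→H→N→K = 2+8+5+5 = 20, finish 20.
Without N→K, K's earliest start moves from 15 to 0.
New critical path: Q→H→N = 2+8+5 = 15 ⇒ 15 days.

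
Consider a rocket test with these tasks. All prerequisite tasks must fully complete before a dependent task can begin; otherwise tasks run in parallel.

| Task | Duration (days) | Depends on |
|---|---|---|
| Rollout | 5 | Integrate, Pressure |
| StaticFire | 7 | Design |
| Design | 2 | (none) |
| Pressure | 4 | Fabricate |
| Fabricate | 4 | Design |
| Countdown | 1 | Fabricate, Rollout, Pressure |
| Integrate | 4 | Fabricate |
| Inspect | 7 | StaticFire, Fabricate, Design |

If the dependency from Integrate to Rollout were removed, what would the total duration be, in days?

16

With the dependency in place, Design→Fabricate→Pressure→Rollout→Countdown = 2+4+4+5+1 = 16 sets the finish at 16 days.
Dropping Integrate→Rollout doesn't change Rollout's earliest start (10); another predecessor still binds.
New critical path: Design→Fabricate→Pressure→Rollout→Countdown = 2+4+4+5+1 = 16 ⇒ 16 days.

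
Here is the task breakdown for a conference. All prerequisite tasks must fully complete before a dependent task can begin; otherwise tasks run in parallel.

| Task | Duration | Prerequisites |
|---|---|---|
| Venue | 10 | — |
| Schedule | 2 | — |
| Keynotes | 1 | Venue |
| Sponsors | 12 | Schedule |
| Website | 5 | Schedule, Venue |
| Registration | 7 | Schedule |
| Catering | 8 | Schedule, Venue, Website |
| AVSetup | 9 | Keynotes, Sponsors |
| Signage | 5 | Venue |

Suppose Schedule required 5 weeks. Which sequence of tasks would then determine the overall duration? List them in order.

As given, the longest chain is Schedule→Sponsors→AVSetup = 2+12+9 = 23, so the finish is 23 weeks.
Schedule lies on that path, so at 5 weeks the path becomes 26 weeks.
That remains the longest chain; total 26 weeks.

Schedule, Sponsors, AVSetup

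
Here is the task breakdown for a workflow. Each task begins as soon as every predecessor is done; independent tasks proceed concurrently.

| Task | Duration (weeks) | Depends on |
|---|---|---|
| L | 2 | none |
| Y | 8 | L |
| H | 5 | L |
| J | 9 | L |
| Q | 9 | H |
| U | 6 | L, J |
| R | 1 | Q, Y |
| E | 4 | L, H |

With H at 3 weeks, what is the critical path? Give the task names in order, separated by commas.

L, J, U

As given, the longest chain is L→H→Q→R = 2+5+9+1 = 17, so the finish is 17 weeks.
H is on the critical path; changing it to 3 makes that path 15 weeks.
New critical path: L→J→U = 2+9+6 = 17 ⇒ 17 weeks.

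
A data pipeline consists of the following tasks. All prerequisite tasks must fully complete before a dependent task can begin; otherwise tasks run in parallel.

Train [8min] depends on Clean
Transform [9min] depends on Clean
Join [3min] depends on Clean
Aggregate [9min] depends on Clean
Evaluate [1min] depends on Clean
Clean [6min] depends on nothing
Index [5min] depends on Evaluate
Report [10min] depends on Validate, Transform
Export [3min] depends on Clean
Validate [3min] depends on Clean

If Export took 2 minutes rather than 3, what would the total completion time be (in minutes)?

Critical path before the change: Clean→Transform→Report = 6+9+10 = 25 giving 25 minutes.
Export is off the critical path — its longest chain is 9 minutes, giving 16 of slack.
That remains the longest chain; total 25 minutes.

25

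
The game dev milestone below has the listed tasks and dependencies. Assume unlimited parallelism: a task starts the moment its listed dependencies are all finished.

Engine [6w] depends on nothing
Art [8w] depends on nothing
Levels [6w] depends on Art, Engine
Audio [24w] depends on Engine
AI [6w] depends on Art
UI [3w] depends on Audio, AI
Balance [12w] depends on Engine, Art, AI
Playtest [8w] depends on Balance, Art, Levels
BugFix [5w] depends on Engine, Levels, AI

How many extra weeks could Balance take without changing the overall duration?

0

The longest chain is Art→AI→Balance→Playtest = 8+6+12+8 = 34; overall finish 34 weeks.
The longest chain containing Balance totals 34 weeks.
So Balance can slip 26 − 26 = 0 weeks.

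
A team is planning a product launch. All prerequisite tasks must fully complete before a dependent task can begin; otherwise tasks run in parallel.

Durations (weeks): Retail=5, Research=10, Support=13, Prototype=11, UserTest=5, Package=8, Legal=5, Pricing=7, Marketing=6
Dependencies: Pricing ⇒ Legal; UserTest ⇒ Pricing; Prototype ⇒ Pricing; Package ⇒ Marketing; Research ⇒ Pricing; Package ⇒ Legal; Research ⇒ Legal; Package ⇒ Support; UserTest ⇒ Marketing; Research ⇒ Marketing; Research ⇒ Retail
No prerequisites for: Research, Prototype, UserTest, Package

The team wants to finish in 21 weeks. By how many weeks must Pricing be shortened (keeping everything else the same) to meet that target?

2

Current finish: 23 weeks; target: 21.
Pricing is on every critical path, so each week cut from Pricing cuts the finish by one (this holds down to a finish of 21).
Need 23 − 21 = 2 weeks off Pricing → Pricing becomes 5 weeks, finish becomes 21.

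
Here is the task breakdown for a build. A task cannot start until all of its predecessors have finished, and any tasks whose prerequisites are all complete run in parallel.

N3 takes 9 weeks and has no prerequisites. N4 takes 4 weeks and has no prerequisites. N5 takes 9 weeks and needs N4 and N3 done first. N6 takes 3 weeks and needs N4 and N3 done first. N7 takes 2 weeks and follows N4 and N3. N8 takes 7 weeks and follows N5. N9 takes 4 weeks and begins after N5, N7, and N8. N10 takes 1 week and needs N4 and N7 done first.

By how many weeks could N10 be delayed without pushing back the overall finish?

17

Critical path: N3→N5→N8→N9 = 9+9+7+4 = 29, so the finish is 29 weeks.
Longest path through N10: 12 weeks (earliest finish 12, latest finish 29).
Float = 29 − 12 = 17.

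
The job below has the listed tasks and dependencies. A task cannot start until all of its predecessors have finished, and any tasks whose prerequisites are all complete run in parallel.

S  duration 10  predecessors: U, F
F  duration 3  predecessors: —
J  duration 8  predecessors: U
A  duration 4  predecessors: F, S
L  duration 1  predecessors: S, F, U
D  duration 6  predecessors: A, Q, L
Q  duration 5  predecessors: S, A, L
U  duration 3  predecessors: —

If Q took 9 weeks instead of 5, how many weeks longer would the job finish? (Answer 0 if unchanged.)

4

Actual critical path: F→S→A→Q→D = 3+10+4+5+6 = 28 ⇒ 28 weeks.
Since Q is critical, the +4 change carries straight to that chain (now 32 weeks).
That remains the longest chain; total 32 weeks.
Change in finish: 32 − 28 = +4 weeks.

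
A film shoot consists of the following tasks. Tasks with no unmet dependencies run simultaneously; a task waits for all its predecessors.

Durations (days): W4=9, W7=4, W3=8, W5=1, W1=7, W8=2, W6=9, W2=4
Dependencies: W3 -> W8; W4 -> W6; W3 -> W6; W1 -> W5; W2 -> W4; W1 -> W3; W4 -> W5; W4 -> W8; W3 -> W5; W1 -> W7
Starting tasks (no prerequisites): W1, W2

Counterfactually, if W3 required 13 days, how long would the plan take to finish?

Critical path before the change: W1→W3→W6 = 7+8+9 = 24 giving 24 days.
W3 lies on that path, so at 13 days the path becomes 29 days.
No other chain overtakes it, so the finish is 29 days.

29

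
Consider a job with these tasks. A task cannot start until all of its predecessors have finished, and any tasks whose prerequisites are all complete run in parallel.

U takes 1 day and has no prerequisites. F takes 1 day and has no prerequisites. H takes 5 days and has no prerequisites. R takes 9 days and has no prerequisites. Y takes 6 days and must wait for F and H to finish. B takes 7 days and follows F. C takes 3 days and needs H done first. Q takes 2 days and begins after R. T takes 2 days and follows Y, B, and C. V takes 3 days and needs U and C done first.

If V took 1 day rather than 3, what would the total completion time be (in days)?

Critical path before the change: H→Y→T = 5+6+2 = 13 giving 13 days.
V has 2 days of float (longest path through it is 11).
The critical path is still H→Y→T; finish is now 13 days.

13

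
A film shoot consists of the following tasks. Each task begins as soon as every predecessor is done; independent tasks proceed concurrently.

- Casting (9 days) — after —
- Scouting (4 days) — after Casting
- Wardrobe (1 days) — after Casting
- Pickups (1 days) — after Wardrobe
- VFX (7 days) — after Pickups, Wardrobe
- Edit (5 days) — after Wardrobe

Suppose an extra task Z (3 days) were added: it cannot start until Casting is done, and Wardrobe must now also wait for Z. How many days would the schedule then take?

21

Originally the schedule takes 18 days.
With Z inserted, Wardrobe now waits for max(Casting, Z).
New critical path: Casting→Z→Wardrobe→Pickups→VFX = 9+3+1+1+7 = 21 ⇒ 21 days.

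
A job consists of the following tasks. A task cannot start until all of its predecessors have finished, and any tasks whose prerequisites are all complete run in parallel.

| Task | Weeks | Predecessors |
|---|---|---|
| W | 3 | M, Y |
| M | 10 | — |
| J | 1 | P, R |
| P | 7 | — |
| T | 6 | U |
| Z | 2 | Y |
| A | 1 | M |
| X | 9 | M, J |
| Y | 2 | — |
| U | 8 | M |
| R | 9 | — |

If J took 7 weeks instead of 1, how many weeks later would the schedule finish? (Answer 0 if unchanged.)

1

As given, the longest chain is M→U→T = 10+8+6 = 24, so the finish is 24 weeks.
The longest path through J is only 19 weeks, so J has float 5.
Now R→J→X = 9+7+9 = 25 is longest, so the finish becomes 25 weeks.
Change in finish: 25 − 24 = +1 weeks.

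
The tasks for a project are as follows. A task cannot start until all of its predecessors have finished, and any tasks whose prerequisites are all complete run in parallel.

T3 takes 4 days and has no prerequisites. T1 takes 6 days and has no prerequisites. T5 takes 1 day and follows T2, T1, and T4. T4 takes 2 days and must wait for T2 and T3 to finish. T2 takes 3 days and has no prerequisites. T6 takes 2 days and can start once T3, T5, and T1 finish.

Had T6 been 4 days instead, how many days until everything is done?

Actual critical path: T1→T5→T6 = 6+1+2 = 9 ⇒ 9 days.
T6 is on the critical path; changing it to 4 makes that path 11 days.
The critical path is still T1→T5→T6; finish is now 11 days.

11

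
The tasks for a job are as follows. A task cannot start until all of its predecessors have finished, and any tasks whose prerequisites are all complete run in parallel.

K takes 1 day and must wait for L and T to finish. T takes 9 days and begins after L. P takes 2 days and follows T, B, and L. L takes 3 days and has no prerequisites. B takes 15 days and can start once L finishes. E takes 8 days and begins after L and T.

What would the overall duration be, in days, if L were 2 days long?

The binding path is L→B→P = 3+15+2 = 20; finish at 20 days.
L lies on that path, so at 2 days the path becomes 19 days.
That remains the longest chain; total 19 days.

19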